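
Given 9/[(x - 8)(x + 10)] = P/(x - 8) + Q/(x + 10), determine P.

Cover-up at x = 8: P = 9/(8 + 10) = 9/18 = 1/2


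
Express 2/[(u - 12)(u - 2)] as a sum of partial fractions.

2/(u - 12)(u - 2) = α/(u - 12) + β/(u - 2). α = 2/(12 - 2) = 1/5, β = 2/(2 - 12) = -1/5
Result: (1/5)/(u - 12) - (1/5)/(u - 2)


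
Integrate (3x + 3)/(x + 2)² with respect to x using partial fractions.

Decompose: A = 3, B = 3·(-2) + 3 = -3, so (3x + 3)/(x + 2)² = 3/(x + 2) - 3/(x + 2)². Integrate: ∫ A/(x + 2) dx = 3 ln|(x + 2)|; ∫ B/(x + 2)² dx = 3/(x + 2). Sum: 3 ln|(x + 2)| + 3/(x + 2) + C


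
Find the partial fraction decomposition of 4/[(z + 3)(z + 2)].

4/(z + 3)(z + 2) = P/(z + 3) + Q/(z + 2). P = 4/(-3 + 2) = -4, Q = 4/(-2 + 3) = 4
Result: -4/(z + 3) + 4/(z + 2)


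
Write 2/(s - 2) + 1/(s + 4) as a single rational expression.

Common denominator (s - 2)(s + 4). Numerator: 2(s + 4) + 1(s - 2) = (2s + 8) + (s - 2) = 3s + 6
Result: (3s + 6)/[(s - 2)(s + 4)]


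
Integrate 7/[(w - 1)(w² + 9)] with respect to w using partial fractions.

Cover-up at w=1: P = 7/(1²+9) = 7/10. Coeff matching: Q = -7/10, R = -7/10. Decomposition: (7/10)/(w - 1) - ((7/10)w + 7/10)/(w² + 9). Integrate: linear → ln, quadratic → (1/2)ln + arctan: (7/10) ln|(w - 1)| - (7/20) ln(w² + 9) - (7/30) arctan(w/3) + C


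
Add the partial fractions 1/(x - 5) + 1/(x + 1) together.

Common denominator (x - 5)(x + 1). Numerator: 1(x + 1) + 1(x - 5) = (x + 1) + (x - 5) = 2x - 4
Result: (2x - 4)/[(x - 5)(x + 1)]


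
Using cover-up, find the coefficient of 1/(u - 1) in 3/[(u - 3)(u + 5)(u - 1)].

Cover (u - 1), set u=1: 3/[(1 - 3)(1 + 5)] = -1/4


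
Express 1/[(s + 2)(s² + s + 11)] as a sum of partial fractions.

Cover-up at s = -2: P = 1/((-2)² + 1·(-2) + 11) = 1/13. Then Q = -P = -1/13, R = -P·(1 - 2) = 1/13
Result: (1/13)/(s + 2) - ((1/13)s - 1/13)/(s² + s + 11)


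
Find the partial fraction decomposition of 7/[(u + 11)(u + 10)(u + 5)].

Using cover-up method: P = 7/6, Q = -7/5, R = 7/30
Result: (7/6)/(u + 11) - (7/5)/(u + 10) + (7/30)/(u + 5)


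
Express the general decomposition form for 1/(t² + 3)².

Repeated quadratic factor: (αt + β)/(t² + 3) + (γt + δ)/(t² + 3)²


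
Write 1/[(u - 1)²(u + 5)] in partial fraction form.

Cover-up at u=-5: γ = 1/(-5 - 1)² = 1/36. Cover-up at u=1: β = 1/(1 + 5) = 1/6. Comparing u² coeff: α = -γ = -1/36
Result: (-1/36)/(u - 1) + (1/6)/(u - 1)² + (1/36)/(u + 5)


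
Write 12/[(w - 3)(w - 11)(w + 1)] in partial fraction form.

Using cover-up method: α = -3/8, β = 1/8, γ = 1/4
Result: (-3/8)/(w - 3) + (1/8)/(w - 11) + (1/4)/(w + 1)


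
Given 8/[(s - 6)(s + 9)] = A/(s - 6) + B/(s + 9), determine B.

Cover-up at s = -9: B = 8/(-9 - 6) = -8/15


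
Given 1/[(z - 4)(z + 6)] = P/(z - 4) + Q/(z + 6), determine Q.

Cover-up at z = -6: Q = 1/(-6 - 4) = -1/10


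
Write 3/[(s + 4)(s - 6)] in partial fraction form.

3/(s + 4)(s - 6) = α/(s + 4) + β/(s - 6). α = 3/(-4 - 6) = -3/10, β = 3/(6 + 4) = 3/10
Result: (-3/10)/(s + 4) + (3/10)/(s - 6)


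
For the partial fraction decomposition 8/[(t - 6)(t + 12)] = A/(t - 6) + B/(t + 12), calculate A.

Cover-up at t = 6: A = 8/(6 + 12) = 8/18 = 4/9


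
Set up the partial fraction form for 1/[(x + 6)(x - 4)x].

Three distinct linear factors: P/(x + 6) + Q/(x - 4) + R/x


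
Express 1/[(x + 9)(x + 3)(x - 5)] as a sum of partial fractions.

Using cover-up method: α = 1/84, β = -1/48, γ = 1/112
Result: (1/84)/(x + 9) - (1/48)/(x + 3) + (1/112)/(x - 5)


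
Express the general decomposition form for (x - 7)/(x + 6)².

Repeated linear factor: A/(x + 6) + B/(x + 6)²


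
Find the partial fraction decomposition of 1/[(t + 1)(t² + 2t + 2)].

Cover-up at t = -1: A = 1/((-1)² + 2·(-1) + 2) = 1. Then B = -A = -1, C = -A·(2 - 1) = -1
Result: 1/(t + 1) - (t + 1)/(t² + 2t + 2)


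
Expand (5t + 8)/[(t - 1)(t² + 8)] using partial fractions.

At t=1: P = (5·1 + 8)/(1² + 8) = 13/9. Q = -P = -13/9, R = 5 - 1·P = 32/9
Result: (13/9)/(t - 1) - ((13/9)t - 32/9)/(t² + 8)


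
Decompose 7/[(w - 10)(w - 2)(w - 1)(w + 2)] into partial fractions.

Using Heaviside cover-up: (7/864)/(w - 10) - (7/32)/(w - 2) + (7/27)/(w - 1) - (7/144)/(w + 2)


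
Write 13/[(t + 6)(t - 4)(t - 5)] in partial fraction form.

Using cover-up method: P = 13/110, Q = -13/10, R = 13/11
Result: (13/110)/(t + 6) - (13/10)/(t - 4) + (13/11)/(t - 5)


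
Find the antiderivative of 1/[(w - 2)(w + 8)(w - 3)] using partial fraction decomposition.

Cover-up: A = -1/10, B = 1/110, C = 1/11. Decomposition: (-1/10)/(w - 2) + (1/110)/(w + 8) + (1/11)/(w - 3). Integrate each term: (-1/10) ln|(w - 2)| + (1/110) ln|(w + 8)| + (1/11) ln|(w - 3)| + C


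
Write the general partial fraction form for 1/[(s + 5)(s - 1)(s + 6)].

Three distinct linear factors: P/(s + 5) + Q/(s - 1) + R/(s + 6)


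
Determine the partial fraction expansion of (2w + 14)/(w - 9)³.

(2w + 14) = α(w - 9)² + β(w - 9) + γ. At w = 9: γ = 2·9 + 14 = 32. Coefficients: α = 0, β = 2
Result: 2/(w - 9)² + 32/(w - 9)³


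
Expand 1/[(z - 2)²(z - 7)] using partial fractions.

Cover-up at z=7: γ = 1/(7 - 2)² = 1/25. Cover-up at z=2: β = 1/(2 - 7) = -1/5. Comparing z² coeff: α = -γ = -1/25
Result: (-1/25)/(z - 2) - (1/5)/(z - 2)² + (1/25)/(z - 7)


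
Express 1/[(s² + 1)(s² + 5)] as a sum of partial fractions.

Coefficient matching gives A = C = 0, B = 1/(5-1) = 1/4, D = -B = -1/4
Result: (1/4)/(s² + 1) - (1/4)/(s² + 5)


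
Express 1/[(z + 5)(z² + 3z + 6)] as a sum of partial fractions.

Cover-up at z = -5: α = 1/((-5)² + 3·(-5) + 6) = 1/16. Then β = -α = -1/16, γ = -α·(3 - 5) = 1/8
Result: (1/16)/(z + 5) - ((1/16)z - 1/8)/(z² + 3z + 6)


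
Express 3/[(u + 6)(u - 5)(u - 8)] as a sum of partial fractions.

Using cover-up method: P = 3/154, Q = -1/11, R = 1/14
Result: (3/154)/(u + 6) - (1/11)/(u - 5) + (1/14)/(u - 8)


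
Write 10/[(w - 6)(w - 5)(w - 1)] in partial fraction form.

Using cover-up method: α = 2, β = -5/2, γ = 1/2
Result: 2/(w - 6) - (5/2)/(w - 5) + (1/2)/(w - 1)


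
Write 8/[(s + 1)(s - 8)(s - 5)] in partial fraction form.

Using cover-up method: P = 4/27, Q = 8/27, R = -4/9
Result: (4/27)/(s + 1) + (8/27)/(s - 8) - (4/9)/(s - 5)


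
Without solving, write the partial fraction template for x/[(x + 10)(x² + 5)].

Linear + irreducible quadratic: A/(x + 10) + (Bx + C)/(x² + 5)


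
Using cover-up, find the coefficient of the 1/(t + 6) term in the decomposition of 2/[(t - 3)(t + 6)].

Cover (t + 6), set t=-6: 2/((t - 3) at t=-6) = 2/(-9) = -2/9


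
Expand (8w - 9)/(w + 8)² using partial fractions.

(8w - 9) = α(w + 8) + β. At w = -8: β = 8·(-8) - 9 = -73. Coeff of w: α = 8
Result: 8/(w + 8) - 73/(w + 8)²


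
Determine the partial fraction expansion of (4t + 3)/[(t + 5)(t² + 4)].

At t=-5: A = (4·(-5) + 3)/((-5)² + 4) = -17/29. B = -A = 17/29, C = 4 - (-5)·A = 31/29
Result: (-17/29)/(t + 5) + ((17/29)t + 31/29)/(t² + 4)


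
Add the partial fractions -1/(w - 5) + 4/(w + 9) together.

Common denominator (w - 5)(w + 9). Numerator: -1(w + 9) + 4(w - 5) = (-w - 9) + (4w - 20) = 3w - 29
Result: (3w - 29)/[(w - 5)(w + 9)]


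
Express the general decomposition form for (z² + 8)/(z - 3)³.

Repeated linear factor (power 3): A/(z - 3) + B/(z - 3)² + C/(z - 3)³


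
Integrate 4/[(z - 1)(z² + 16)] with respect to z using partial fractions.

Cover-up at z=1: α = 4/(1²+16) = 4/17. Coeff matching: β = -4/17, γ = -4/17. Decomposition: (4/17)/(z - 1) - ((4/17)z + 4/17)/(z² + 16). Integrate: linear → ln, quadratic → (1/2)ln + arctan: (4/17) ln|(z - 1)| - (2/17) ln(z² + 16) - (1/17) arctan(z/4) + C


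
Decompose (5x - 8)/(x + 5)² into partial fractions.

(5x - 8) = P(x + 5) + Q. At x = -5: Q = 5·(-5) - 8 = -33. Coeff of x: P = 5
Result: 5/(x + 5) - 33/(x + 5)²


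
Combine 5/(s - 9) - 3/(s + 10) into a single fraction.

Common denominator (s - 9)(s + 10). Numerator: 5(s + 10) - 3(s - 9) = (5s + 50) - (3s - 27) = 2s + 77
Result: (2s + 77)/[(s - 9)(s + 10)]


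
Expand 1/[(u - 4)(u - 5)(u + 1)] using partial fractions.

Using cover-up method: P = -1/5, Q = 1/6, R = 1/30
Result: (-1/5)/(u - 4) + (1/6)/(u - 5) + (1/30)/(u + 1)


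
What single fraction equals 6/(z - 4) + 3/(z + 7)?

Common denominator (z - 4)(z + 7). Numerator: 6(z + 7) + 3(z - 4) = (6z + 42) + (3z - 12) = 9z + 30
Result: (9z + 30)/[(z - 4)(z + 7)]


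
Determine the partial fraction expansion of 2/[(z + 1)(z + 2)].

2/(z + 1)(z + 2) = A/(z + 1) + B/(z + 2). A = 2/(-1 + 2) = 2, B = 2/(-2 + 1) = -2
Result: 2/(z + 1) - 2/(z + 2)


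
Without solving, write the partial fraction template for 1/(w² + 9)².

Repeated quadratic factor: (Pw + Q)/(w² + 9) + (Rw + S)/(w² + 9)²


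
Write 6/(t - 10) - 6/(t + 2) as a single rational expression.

Common denominator (t - 10)(t + 2). Numerator: 6(t + 2) - 6(t - 10) = (6t + 12) - (6t - 60) = 72
Result: (72)/[(t - 10)(t + 2)]


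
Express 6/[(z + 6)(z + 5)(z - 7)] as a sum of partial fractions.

Using cover-up method: P = 6/13, Q = -1/2, R = 1/26
Result: (6/13)/(z + 6) - (1/2)/(z + 5) + (1/26)/(z - 7)


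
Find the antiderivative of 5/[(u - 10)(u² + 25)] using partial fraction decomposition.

Cover-up at u=10: P = 5/(10²+25) = 1/25. Coeff matching: Q = -1/25, R = -2/5. Decomposition: (1/25)/(u - 10) - ((1/25)u + 2/5)/(u² + 25). Integrate: linear → ln, quadratic → (1/2)ln + arctan: (1/25) ln|(u - 10)| - (1/50) ln(u² + 25) - (2/25) arctan(u/5) + C


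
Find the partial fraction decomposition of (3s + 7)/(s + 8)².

(3s + 7) = α(s + 8) + β. At s = -8: β = 3·(-8) + 7 = -17. Coeff of s: α = 3
Result: 3/(s + 8) - 17/(s + 8)²


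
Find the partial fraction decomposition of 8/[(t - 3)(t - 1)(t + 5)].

Using cover-up method: P = 1/2, Q = -2/3, R = 1/6
Result: (1/2)/(t - 3) - (2/3)/(t - 1) + (1/6)/(t + 5)


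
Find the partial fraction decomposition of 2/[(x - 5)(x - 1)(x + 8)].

Using cover-up method: A = 1/26, B = -1/18, C = 2/117
Result: (1/26)/(x - 5) - (1/18)/(x - 1) + (2/117)/(x + 8)


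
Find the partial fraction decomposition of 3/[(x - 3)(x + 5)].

3/(x - 3)(x + 5) = P/(x - 3) + Q/(x + 5). P = 3/(3 + 5) = 3/8, Q = 3/(-5 - 3) = -3/8
Result: (3/8)/(x - 3) - (3/8)/(x + 5)


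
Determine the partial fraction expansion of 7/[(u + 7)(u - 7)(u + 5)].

Using cover-up method: P = 1/4, Q = 1/24, R = -7/24
Result: (1/4)/(u + 7) + (1/24)/(u - 7) - (7/24)/(u + 5)


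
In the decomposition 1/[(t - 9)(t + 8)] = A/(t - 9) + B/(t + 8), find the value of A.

Cover-up at t = 9: A = 1/(9 + 8) = 1/17


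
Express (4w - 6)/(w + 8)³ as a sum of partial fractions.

(4w - 6) = P(w + 8)² + Q(w + 8) + R. At w = -8: R = 4·(-8) - 6 = -38. Coefficients: P = 0, Q = 4
Result: 4/(w + 8)² - 38/(w + 8)³


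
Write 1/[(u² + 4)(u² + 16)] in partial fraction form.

Coefficient matching gives P = R = 0, Q = 1/(16-4) = 1/12, S = -Q = -1/12
Result: (1/12)/(u² + 4) - (1/12)/(u² + 16)


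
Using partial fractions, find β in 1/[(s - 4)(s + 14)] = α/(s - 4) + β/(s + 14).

Cover-up at s = -14: β = 1/(-14 - 4) = -1/18


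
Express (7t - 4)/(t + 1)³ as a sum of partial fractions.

(7t - 4) = α(t + 1)² + β(t + 1) + γ. At t = -1: γ = 7·(-1) - 4 = -11. Coefficients: α = 0, β = 7
Result: 7/(t + 1)² - 11/(t + 1)³


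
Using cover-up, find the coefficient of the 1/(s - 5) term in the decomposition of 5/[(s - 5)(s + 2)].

Cover (s - 5), set s=5: 5/((s + 2) at s=5) = 5/(7) = 5/7


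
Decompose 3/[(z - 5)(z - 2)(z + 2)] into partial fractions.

Using cover-up method: α = 1/7, β = -1/4, γ = 3/28
Result: (1/7)/(z - 5) - (1/4)/(z - 2) + (3/28)/(z + 2)


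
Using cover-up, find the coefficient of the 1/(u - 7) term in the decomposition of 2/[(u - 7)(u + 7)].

Cover (u - 7), set u=7: 2/((u + 7) at u=7) = 2/(14) = 1/7


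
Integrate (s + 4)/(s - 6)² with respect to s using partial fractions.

Decompose: P = 1, Q = 1·6 + 4 = 10, so (s + 4)/(s - 6)² = 1/(s - 6) + 10/(s - 6)². Integrate: ∫ P/(s - 6) ds = ln|(s - 6)|; ∫ Q/(s - 6)² ds = -10/(s - 6). Sum: ln|(s - 6)| - 10/(s - 6) + C


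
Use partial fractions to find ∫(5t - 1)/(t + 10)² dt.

Decompose: A = 5, B = 5·(-10) - 1 = -51, so (5t - 1)/(t + 10)² = 5/(t + 10) - 51/(t + 10)². Integrate: ∫ A/(t + 10) dt = 5 ln|(t + 10)|; ∫ B/(t + 10)² dt = 51/(t + 10). Sum: 5 ln|(t + 10)| + 51/(t + 10) + C


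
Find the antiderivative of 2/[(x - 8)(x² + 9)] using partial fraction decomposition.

Cover-up at x=8: P = 2/(8²+9) = 2/73. Coeff matching: Q = -2/73, R = -16/73. Decomposition: (2/73)/(x - 8) - ((2/73)x + 16/73)/(x² + 9). Integrate: linear → ln, quadratic → (1/2)ln + arctan: (2/73) ln|(x - 8)| - (1/73) ln(x² + 9) - (16/219) arctan(x/3) + C


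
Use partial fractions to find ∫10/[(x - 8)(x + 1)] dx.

Decompose: 10/[(x - 8)(x + 1)] = (10/9)/(x - 8) - (10/9)/(x + 1). Integrate each term: (10/9) ln|(x - 8)| - (10/9) ln|(x + 1)| + C


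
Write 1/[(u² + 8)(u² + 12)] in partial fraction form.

Coefficient matching gives A = C = 0, B = 1/(12-8) = 1/4, D = -B = -1/4
Result: (1/4)/(u² + 8) - (1/4)/(u² + 12)


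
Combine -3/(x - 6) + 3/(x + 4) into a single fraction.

Common denominator (x - 6)(x + 4). Numerator: -3(x + 4) + 3(x - 6) = (-3x - 12) + (3x - 18) = -30
Result: (-30)/[(x - 6)(x + 4)]


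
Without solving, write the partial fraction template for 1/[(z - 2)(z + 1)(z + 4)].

Three distinct linear factors: α/(z - 2) + β/(z + 1) + γ/(z + 4)


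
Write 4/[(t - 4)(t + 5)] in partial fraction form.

4/(t - 4)(t + 5) = P/(t - 4) + Q/(t + 5). P = 4/(4 + 5) = 4/9, Q = 4/(-5 - 4) = -4/9
Result: (4/9)/(t - 4) - (4/9)/(t + 5)


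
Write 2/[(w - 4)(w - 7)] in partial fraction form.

2/(w - 4)(w - 7) = α/(w - 4) + β/(w - 7). α = 2/(4 - 7) = -2/3, β = 2/(7 - 4) = 2/3
Result: (-2/3)/(w - 4) + (2/3)/(w - 7)


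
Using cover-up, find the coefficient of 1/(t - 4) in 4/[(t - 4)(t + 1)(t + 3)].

Cover (t - 4), set t=4: 4/[(4 + 1)(4 + 3)] = 4/35


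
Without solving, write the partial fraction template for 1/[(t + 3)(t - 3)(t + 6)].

Three distinct linear factors: P/(t + 3) + Q/(t - 3) + R/(t + 6)


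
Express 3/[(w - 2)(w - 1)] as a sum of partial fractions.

3/(w - 2)(w - 1) = α/(w - 2) + β/(w - 1). α = 3/(2 - 1) = 3, β = 3/(1 - 2) = -3
Result: 3/(w - 2) - 3/(w - 1)


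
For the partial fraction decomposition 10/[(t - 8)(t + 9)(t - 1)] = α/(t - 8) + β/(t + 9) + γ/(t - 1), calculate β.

Cover-up at t = -9: β = 10/[(-9 - 8)(-9 - 1)] = 10/[(-17)(-10)] = 10/170 = 1/17


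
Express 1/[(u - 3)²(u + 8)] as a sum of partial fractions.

Cover-up at u=-8: R = 1/(-8 - 3)² = 1/121. Cover-up at u=3: Q = 1/(3 + 8) = 1/11. Comparing u² coeff: P = -R = -1/121
Result: (-1/121)/(u - 3) + (1/11)/(u - 3)² + (1/121)/(u + 8)


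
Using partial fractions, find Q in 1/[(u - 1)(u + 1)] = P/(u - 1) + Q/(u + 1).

Cover-up at u = -1: Q = 1/(-1 - 1) = -1/2


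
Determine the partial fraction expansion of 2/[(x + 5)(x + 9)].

2/(x + 5)(x + 9) = A/(x + 5) + B/(x + 9). A = 2/(-5 + 9) = 1/2, B = 2/(-9 + 5) = -1/2
Result: (1/2)/(x + 5) - (1/2)/(x + 9)


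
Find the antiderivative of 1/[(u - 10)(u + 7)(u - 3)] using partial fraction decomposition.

Cover-up: α = 1/119, β = 1/170, γ = -1/70. Decomposition: (1/119)/(u - 10) + (1/170)/(u + 7) - (1/70)/(u - 3). Integrate each term: (1/119) ln|(u - 10)| + (1/170) ln|(u + 7)| - (1/70) ln|(u - 3)| + C


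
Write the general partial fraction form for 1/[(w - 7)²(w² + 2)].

Repeated linear + quadratic: α/(w - 7) + β/(w - 7)² + (γw + δ)/(w² + 2)


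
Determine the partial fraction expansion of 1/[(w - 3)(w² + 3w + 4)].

Cover-up at w = 3: P = 1/(3² + 3·3 + 4) = 1/22. Then Q = -P = -1/22, R = -P·(3 + 3) = -3/11
Result: (1/22)/(w - 3) - ((1/22)w + 3/11)/(w² + 3w + 4)


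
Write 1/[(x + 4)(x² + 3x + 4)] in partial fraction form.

Cover-up at x = -4: P = 1/((-4)² + 3·(-4) + 4) = 1/8. Then Q = -P = -1/8, R = -P·(3 - 4) = 1/8
Result: (1/8)/(x + 4) - ((1/8)x - 1/8)/(x² + 3x + 4)


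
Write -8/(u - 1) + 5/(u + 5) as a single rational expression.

Common denominator (u - 1)(u + 5). Numerator: -8(u + 5) + 5(u - 1) = (-8u - 40) + (5u - 5) = -3u - 45
Result: (-3u - 45)/[(u - 1)(u + 5)]


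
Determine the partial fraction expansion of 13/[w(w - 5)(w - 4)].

Using cover-up method: P = 13/20, Q = 13/5, R = -13/4
Result: (13/20)/w + (13/5)/(w - 5) - (13/4)/(w - 4)


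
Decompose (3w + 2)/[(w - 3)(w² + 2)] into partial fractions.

At w=3: A = (3·3 + 2)/(3² + 2) = 1. B = -A = -1, C = 3 - 3·A = 0
Result: 1/(w - 3) - (w)/(w² + 2)


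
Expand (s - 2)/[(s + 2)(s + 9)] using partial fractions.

At s=-2: α = (1·(-2) - 2)/(-2 + 9) = -4/7. At s=-9: β = (1·(-9) - 2)/(-9 + 2) = 11/7
Result: (-4/7)/(s + 2) + (11/7)/(s + 9)


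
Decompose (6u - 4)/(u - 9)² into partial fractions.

(6u - 4) = P(u - 9) + Q. At u = 9: Q = 6·9 - 4 = 50. Coeff of u: P = 6
Result: 6/(u - 9) + 50/(u - 9)²


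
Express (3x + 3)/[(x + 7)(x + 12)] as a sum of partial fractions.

At x=-7: α = (3·(-7) + 3)/(-7 + 12) = -18/5. At x=-12: β = (3·(-12) + 3)/(-12 + 7) = 33/5
Result: (-18/5)/(x + 7) + (33/5)/(x + 12)


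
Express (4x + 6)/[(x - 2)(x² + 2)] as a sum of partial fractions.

At x=2: α = (4·2 + 6)/(2² + 2) = 7/3. β = -α = -7/3, γ = 4 - 2·α = -2/3
Result: (7/3)/(x - 2) - ((7/3)x + 2/3)/(x² + 2)


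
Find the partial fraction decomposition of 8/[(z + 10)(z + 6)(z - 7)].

Using cover-up method: A = 2/17, B = -2/13, C = 8/221
Result: (2/17)/(z + 10) - (2/13)/(z + 6) + (8/221)/(z - 7)


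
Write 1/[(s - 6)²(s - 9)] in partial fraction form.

Cover-up at s=9: C = 1/(9 - 6)² = 1/9. Cover-up at s=6: B = 1/(6 - 9) = -1/3. Comparing s² coeff: A = -C = -1/9
Result: (-1/9)/(s - 6) - (1/3)/(s - 6)² + (1/9)/(s - 9)


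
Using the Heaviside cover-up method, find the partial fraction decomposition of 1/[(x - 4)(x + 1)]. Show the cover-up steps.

Cover (x - 4): set x=4, get α = 1/(4 + 1) = 1/5. Cover (x + 1): set x=-1, get β = 1/(-1 - 4) = -1/5.
Result: (1/5)/(x - 4) - (1/5)/(x + 1)


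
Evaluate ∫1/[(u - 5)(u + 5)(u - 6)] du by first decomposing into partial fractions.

Cover-up: P = -1/10, Q = 1/110, R = 1/11. Decomposition: (-1/10)/(u - 5) + (1/110)/(u + 5) + (1/11)/(u - 6). Integrate each term: (-1/10) ln|(u - 5)| + (1/110) ln|(u + 5)| + (1/11) ln|(u - 6)| + C


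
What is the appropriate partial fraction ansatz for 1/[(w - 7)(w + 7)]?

Distinct linear factors: A/(w - 7) + B/(w + 7)


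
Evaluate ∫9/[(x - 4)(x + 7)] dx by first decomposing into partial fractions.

Decompose: 9/[(x - 4)(x + 7)] = (9/11)/(x - 4) - (9/11)/(x + 7). Integrate each term: (9/11) ln|(x - 4)| - (9/11) ln|(x + 7)| + C


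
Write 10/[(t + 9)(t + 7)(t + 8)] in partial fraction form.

Using cover-up method: P = 5, Q = 5, R = -10
Result: 5/(t + 9) + 5/(t + 7) - 10/(t + 8)


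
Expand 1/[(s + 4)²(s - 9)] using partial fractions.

Cover-up at s=9: C = 1/(9 + 4)² = 1/169. Cover-up at s=-4: B = 1/(-4 - 9) = -1/13. Comparing s² coeff: A = -C = -1/169
Result: (-1/169)/(s + 4) - (1/13)/(s + 4)² + (1/169)/(s - 9)


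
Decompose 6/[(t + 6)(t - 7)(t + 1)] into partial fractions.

Using cover-up method: P = 6/65, Q = 3/52, R = -3/20
Result: (6/65)/(t + 6) + (3/52)/(t - 7) - (3/20)/(t + 1)


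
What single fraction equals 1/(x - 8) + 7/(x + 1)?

Common denominator (x - 8)(x + 1). Numerator: 1(x + 1) + 7(x - 8) = (x + 1) + (7x - 56) = 8x - 55
Result: (8x - 55)/[(x - 8)(x + 1)]


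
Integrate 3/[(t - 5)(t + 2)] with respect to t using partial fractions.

Decompose: 3/[(t - 5)(t + 2)] = (3/7)/(t - 5) - (3/7)/(t + 2). Integrate each term: (3/7) ln|(t - 5)| - (3/7) ln|(t + 2)| + C


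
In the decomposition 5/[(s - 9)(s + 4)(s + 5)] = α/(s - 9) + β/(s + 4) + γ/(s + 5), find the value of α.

Cover-up at s = 9: α = 5/[(9 + 4)(9 + 5)] = 5/[(13)(14)] = 5/182


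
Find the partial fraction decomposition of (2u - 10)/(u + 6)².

(2u - 10) = α(u + 6) + β. At u = -6: β = 2·(-6) - 10 = -22. Coeff of u: α = 2
Result: 2/(u + 6) - 22/(u + 6)²


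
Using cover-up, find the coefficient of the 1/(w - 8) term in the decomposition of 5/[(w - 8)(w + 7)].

Cover (w - 8), set w=8: 5/((w + 7) at w=8) = 5/(15) = 1/3


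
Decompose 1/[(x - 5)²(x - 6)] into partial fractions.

Cover-up at x=6: C = 1/(6 - 5)² = 1. Cover-up at x=5: B = 1/(5 - 6) = -1. Comparing x² coeff: A = -C = -1
Result: -1/(x - 5) - 1/(x - 5)² + 1/(x - 6)


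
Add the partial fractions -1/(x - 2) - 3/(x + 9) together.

Common denominator (x - 2)(x + 9). Numerator: -1(x + 9) - 3(x - 2) = (-x - 9) - (3x - 6) = -4x - 3
Result: (-4x - 3)/[(x - 2)(x + 9)]


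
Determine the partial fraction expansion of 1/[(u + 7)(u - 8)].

1/(u + 7)(u - 8) = P/(u + 7) + Q/(u - 8). P = 1/(-7 - 8) = -1/15, Q = 1/(8 + 7) = 1/15
Result: (-1/15)/(u + 7) + (1/15)/(u - 8)


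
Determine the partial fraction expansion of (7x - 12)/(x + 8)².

(7x - 12) = A(x + 8) + B. At x = -8: B = 7·(-8) - 12 = -68. Coeff of x: A = 7
Result: 7/(x + 8) - 68/(x + 8)²


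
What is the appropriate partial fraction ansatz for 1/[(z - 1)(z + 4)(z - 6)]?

Three distinct linear factors: P/(z - 1) + Q/(z + 4) + R/(z - 6)


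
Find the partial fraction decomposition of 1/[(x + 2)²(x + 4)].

Cover-up at x=-4: R = 1/(-4 + 2)² = 1/4. Cover-up at x=-2: Q = 1/(-2 + 4) = 1/2. Comparing x² coeff: P = -R = -1/4
Result: (-1/4)/(x + 2) + (1/2)/(x + 2)² + (1/4)/(x + 4)


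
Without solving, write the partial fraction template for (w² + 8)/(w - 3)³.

Repeated linear factor (power 3): A/(w - 3) + B/(w - 3)² + C/(w - 3)³


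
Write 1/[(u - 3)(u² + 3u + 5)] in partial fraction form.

Cover-up at u = 3: α = 1/(3² + 3·3 + 5) = 1/23. Then β = -α = -1/23, γ = -α·(3 + 3) = -6/23
Result: (1/23)/(u - 3) - ((1/23)u + 6/23)/(u² + 3u + 5)


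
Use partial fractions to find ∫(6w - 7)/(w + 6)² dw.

Decompose: P = 6, Q = 6·(-6) - 7 = -43, so (6w - 7)/(w + 6)² = 6/(w + 6) - 43/(w + 6)². Integrate: ∫ P/(w + 6) dw = 6 ln|(w + 6)|; ∫ Q/(w + 6)² dw = 43/(w + 6). Sum: 6 ln|(w + 6)| + 43/(w + 6) + C


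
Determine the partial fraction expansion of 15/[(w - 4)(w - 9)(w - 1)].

Using cover-up method: P = -1, Q = 3/8, R = 5/8
Result: -1/(w - 4) + (3/8)/(w - 9) + (5/8)/(w - 1)


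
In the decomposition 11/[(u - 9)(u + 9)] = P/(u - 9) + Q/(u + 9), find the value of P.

Cover-up at u = 9: P = 11/(9 + 9) = 11/18


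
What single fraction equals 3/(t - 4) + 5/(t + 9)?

Common denominator (t - 4)(t + 9). Numerator: 3(t + 9) + 5(t - 4) = (3t + 27) + (5t - 20) = 8t + 7
Result: (8t + 7)/[(t - 4)(t + 9)]


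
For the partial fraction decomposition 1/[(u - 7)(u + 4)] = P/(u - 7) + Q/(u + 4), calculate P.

Cover-up at u = 7: P = 1/(7 + 4) = 1/11


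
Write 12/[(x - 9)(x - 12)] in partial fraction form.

12/(x - 9)(x - 12) = A/(x - 9) + B/(x - 12). A = 12/(9 - 12) = -4, B = 12/(12 - 9) = 4
Result: -4/(x - 9) + 4/(x - 12)


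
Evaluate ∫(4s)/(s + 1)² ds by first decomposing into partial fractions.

Decompose: P = 4, Q = 4·(-1) + 0 = -4, so (4s)/(s + 1)² = 4/(s + 1) - 4/(s + 1)². Integrate: ∫ P/(s + 1) ds = 4 ln|(s + 1)|; ∫ Q/(s + 1)² ds = 4/(s + 1). Sum: 4 ln|(s + 1)| + 4/(s + 1) + C


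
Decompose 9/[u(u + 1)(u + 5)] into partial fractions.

Using cover-up method: A = 9/5, B = -9/4, C = 9/20
Result: (9/5)/u - (9/4)/(u + 1) + (9/20)/(u + 5)


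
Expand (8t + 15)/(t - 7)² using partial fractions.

(8t + 15) = A(t - 7) + B. At t = 7: B = 8·7 + 15 = 71. Coeff of t: A = 8
Result: 8/(t - 7) + 71/(t - 7)²


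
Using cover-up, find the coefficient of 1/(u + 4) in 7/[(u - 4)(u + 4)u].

Cover (u + 4), set u=-4: 7/[(-4 - 4)(-4 - 0)] = 7/32


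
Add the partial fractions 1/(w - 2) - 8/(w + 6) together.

Common denominator (w - 2)(w + 6). Numerator: 1(w + 6) - 8(w - 2) = (w + 6) - (8w - 16) = -7w + 22
Result: (-7w + 22)/[(w - 2)(w + 6)]


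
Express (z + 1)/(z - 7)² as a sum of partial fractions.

(z + 1) = α(z - 7) + β. At z = 7: β = 1·7 + 1 = 8. Coeff of z: α = 1
Result: 1/(z - 7) + 8/(z - 7)²


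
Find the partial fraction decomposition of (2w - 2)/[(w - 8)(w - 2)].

At w=8: P = (2·8 - 2)/(8 - 2) = 7/3. At w=2: Q = (2·2 - 2)/(2 - 8) = -1/3
Result: (7/3)/(w - 8) - (1/3)/(w - 2)


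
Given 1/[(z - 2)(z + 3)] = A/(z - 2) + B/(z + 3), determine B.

Cover-up at z = -3: B = 1/(-3 - 2) = -1/5


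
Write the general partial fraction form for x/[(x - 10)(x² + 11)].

Linear + irreducible quadratic: A/(x - 10) + (Bx + C)/(x² + 11)


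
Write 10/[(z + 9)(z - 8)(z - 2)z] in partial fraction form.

Using Heaviside cover-up: (-10/1683)/(z + 9) + (5/408)/(z - 8) - (5/66)/(z - 2) + (5/72)/z


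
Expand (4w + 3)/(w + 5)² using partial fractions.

(4w + 3) = α(w + 5) + β. At w = -5: β = 4·(-5) + 3 = -17. Coeff of w: α = 4
Result: 4/(w + 5) - 17/(w + 5)²


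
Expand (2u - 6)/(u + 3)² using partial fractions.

(2u - 6) = A(u + 3) + B. At u = -3: B = 2·(-3) - 6 = -12. Coeff of u: A = 2
Result: 2/(u + 3) - 12/(u + 3)²


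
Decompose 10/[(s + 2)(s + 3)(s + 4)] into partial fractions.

Using cover-up method: A = 5, B = -10, C = 5
Result: 5/(s + 2) - 10/(s + 3) + 5/(s + 4)


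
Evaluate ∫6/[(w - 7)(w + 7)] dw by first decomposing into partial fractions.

Decompose: 6/[(w - 7)(w + 7)] = (3/7)/(w - 7) - (3/7)/(w + 7). Integrate each term: (3/7) ln|(w - 7)| - (3/7) ln|(w + 7)| + C


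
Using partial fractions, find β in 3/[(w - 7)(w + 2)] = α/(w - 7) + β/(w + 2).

Cover-up at w = -2: β = 3/(-2 - 7) = -3/9 = -1/3


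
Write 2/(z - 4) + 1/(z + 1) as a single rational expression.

Common denominator (z - 4)(z + 1). Numerator: 2(z + 1) + 1(z - 4) = (2z + 2) + (z - 4) = 3z - 2
Result: (3z - 2)/[(z - 4)(z + 1)]


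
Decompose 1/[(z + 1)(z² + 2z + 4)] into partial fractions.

Cover-up at z = -1: α = 1/((-1)² + 2·(-1) + 4) = 1/3. Then β = -α = -1/3, γ = -α·(2 - 1) = -1/3
Result: (1/3)/(z + 1) - ((1/3)z + 1/3)/(z² + 2z + 4)


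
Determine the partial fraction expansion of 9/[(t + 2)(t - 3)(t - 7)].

Using cover-up method: P = 1/5, Q = -9/20, R = 1/4
Result: (1/5)/(t + 2) - (9/20)/(t - 3) + (1/4)/(t - 7)


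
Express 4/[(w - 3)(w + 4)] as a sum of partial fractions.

4/(w - 3)(w + 4) = α/(w - 3) + β/(w + 4). α = 4/(3 + 4) = 4/7, β = 4/(-4 - 3) = -4/7
Result: (4/7)/(w - 3) - (4/7)/(w + 4)


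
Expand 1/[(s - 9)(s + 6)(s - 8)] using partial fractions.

Using cover-up method: α = 1/15, β = 1/210, γ = -1/14
Result: (1/15)/(s - 9) + (1/210)/(s + 6) - (1/14)/(s - 8)


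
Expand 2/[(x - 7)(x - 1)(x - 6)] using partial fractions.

Using cover-up method: P = 1/3, Q = 1/15, R = -2/5
Result: (1/3)/(x - 7) + (1/15)/(x - 1) - (2/5)/(x - 6)


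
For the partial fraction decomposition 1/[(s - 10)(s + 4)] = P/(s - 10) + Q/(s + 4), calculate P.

Cover-up at s = 10: P = 1/(10 + 4) = 1/14


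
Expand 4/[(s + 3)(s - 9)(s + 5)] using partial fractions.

Using cover-up method: P = -1/6, Q = 1/42, R = 1/7
Result: (-1/6)/(s + 3) + (1/42)/(s - 9) + (1/7)/(s + 5)


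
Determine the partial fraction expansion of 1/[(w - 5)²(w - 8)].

Cover-up at w=8: R = 1/(8 - 5)² = 1/9. Cover-up at w=5: Q = 1/(5 - 8) = -1/3. Comparing w² coeff: P = -R = -1/9
Result: (-1/9)/(w - 5) - (1/3)/(w - 5)² + (1/9)/(w - 8)


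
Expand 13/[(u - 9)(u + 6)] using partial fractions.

13/(u - 9)(u + 6) = A/(u - 9) + B/(u + 6). A = 13/(9 + 6) = 13/15, B = 13/(-6 - 9) = -13/15
Result: (13/15)/(u - 9) - (13/15)/(u + 6)


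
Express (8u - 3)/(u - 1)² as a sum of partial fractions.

(8u - 3) = A(u - 1) + B. At u = 1: B = 8·1 - 3 = 5. Coeff of u: A = 8
Result: 8/(u - 1) + 5/(u - 1)²


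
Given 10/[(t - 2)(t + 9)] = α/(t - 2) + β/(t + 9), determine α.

Cover-up at t = 2: α = 10/(2 + 9) = 10/11


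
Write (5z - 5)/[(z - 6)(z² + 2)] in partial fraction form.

At z=6: P = (5·6 - 5)/(6² + 2) = 25/38. Q = -P = -25/38, R = 5 - 6·P = 20/19
Result: (25/38)/(z - 6) - ((25/38)z - 20/19)/(z² + 2)


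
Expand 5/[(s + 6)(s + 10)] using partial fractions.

5/(s + 6)(s + 10) = A/(s + 6) + B/(s + 10). A = 5/(-6 + 10) = 5/4, B = 5/(-10 + 6) = -5/4
Result: (5/4)/(s + 6) - (5/4)/(s + 10)


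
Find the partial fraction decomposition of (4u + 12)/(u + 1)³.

(4u + 12) = P(u + 1)² + Q(u + 1) + R. At u = -1: R = 4·(-1) + 12 = 8. Coefficients: P = 0, Q = 4
Result: 4/(u + 1)² + 8/(u + 1)³


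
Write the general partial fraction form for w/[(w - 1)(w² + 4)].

Linear + irreducible quadratic: A/(w - 1) + (Bw + C)/(w² + 4)


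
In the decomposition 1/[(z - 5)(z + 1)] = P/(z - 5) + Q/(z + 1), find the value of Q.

Cover-up at z = -1: Q = 1/(-1 - 5) = -1/6


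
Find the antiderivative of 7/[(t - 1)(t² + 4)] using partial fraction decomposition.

Cover-up at t=1: α = 7/(1²+4) = 7/5. Coeff matching: β = -7/5, γ = -7/5. Decomposition: (7/5)/(t - 1) - ((7/5)t + 7/5)/(t² + 4). Integrate: linear → ln, quadratic → (1/2)ln + arctan: (7/5) ln|(t - 1)| - (7/10) ln(t² + 4) - (7/10) arctan(t/2) + C


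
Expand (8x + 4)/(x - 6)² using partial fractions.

(8x + 4) = α(x - 6) + β. At x = 6: β = 8·6 + 4 = 52. Coeff of x: α = 8
Result: 8/(x - 6) + 52/(x - 6)²


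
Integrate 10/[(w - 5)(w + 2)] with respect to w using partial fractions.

Decompose: 10/[(w - 5)(w + 2)] = (10/7)/(w - 5) - (10/7)/(w + 2). Integrate each term: (10/7) ln|(w - 5)| - (10/7) ln|(w + 2)| + C


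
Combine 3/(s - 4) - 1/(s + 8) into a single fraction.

Common denominator (s - 4)(s + 8). Numerator: 3(s + 8) - 1(s - 4) = (3s + 24) - (s - 4) = 2s + 28
Result: (2s + 28)/[(s - 4)(s + 8)]


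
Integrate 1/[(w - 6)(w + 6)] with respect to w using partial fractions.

Decompose: 1/[(w - 6)(w + 6)] = (1/12)/(w - 6) - (1/12)/(w + 6). Integrate each term: (1/12) ln|(w - 6)| - (1/12) ln|(w + 6)| + C


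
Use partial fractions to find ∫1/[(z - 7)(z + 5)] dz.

Decompose: 1/[(z - 7)(z + 5)] = (1/12)/(z - 7) - (1/12)/(z + 5). Integrate each term: (1/12) ln|(z - 7)| - (1/12) ln|(z + 5)| + C


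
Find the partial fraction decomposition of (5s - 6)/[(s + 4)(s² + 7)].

At s=-4: P = (5·(-4) - 6)/((-4)² + 7) = -26/23. Q = -P = 26/23, R = 5 - (-4)·P = 11/23
Result: (-26/23)/(s + 4) + ((26/23)s + 11/23)/(s² + 7)


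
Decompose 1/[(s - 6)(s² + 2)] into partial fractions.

Cover-up at s = 6: P = 1/(6² + 2) = 1/38. Then Q = -P = -1/38, R = -P·(0 + 6) = -3/19
Result: (1/38)/(s - 6) - ((1/38)s + 3/19)/(s² + 2)


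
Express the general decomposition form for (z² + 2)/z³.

Repeated linear factor (power 3): α/z + β/z² + γ/z³


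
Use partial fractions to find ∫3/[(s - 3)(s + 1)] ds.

Decompose: 3/[(s - 3)(s + 1)] = (3/4)/(s - 3) - (3/4)/(s + 1). Integrate each term: (3/4) ln|(s - 3)| - (3/4) ln|(s + 1)| + C


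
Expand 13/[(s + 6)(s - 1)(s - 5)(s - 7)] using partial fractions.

Using Heaviside cover-up: (-1/77)/(s + 6) + (13/168)/(s - 1) - (13/88)/(s - 5) + (1/12)/(s - 7)


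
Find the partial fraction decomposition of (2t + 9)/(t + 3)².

(2t + 9) = α(t + 3) + β. At t = -3: β = 2·(-3) + 9 = 3. Coeff of t: α = 2
Result: 2/(t + 3) + 3/(t + 3)²


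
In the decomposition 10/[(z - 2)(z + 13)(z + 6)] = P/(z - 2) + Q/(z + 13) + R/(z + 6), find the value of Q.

Cover-up at z = -13: Q = 10/[(-13 - 2)(-13 + 6)] = 10/[(-15)(-7)] = 10/105 = 2/21


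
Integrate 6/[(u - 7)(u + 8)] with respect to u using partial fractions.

Decompose: 6/[(u - 7)(u + 8)] = (2/5)/(u - 7) - (2/5)/(u + 8). Integrate each term: (2/5) ln|(u - 7)| - (2/5) ln|(u + 8)| + C


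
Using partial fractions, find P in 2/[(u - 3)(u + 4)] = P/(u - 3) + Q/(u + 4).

Cover-up at u = 3: P = 2/(3 + 4) = 2/7


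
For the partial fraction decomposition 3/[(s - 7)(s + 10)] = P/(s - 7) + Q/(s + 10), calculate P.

Cover-up at s = 7: P = 3/(7 + 10) = 3/17


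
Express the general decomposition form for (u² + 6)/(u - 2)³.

Repeated linear factor (power 3): A/(u - 2) + B/(u - 2)² + C/(u - 2)³


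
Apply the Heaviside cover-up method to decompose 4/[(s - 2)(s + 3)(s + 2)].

Cover (s - 2), s=2: P = 4/[(2 + 3)(2 + 2)] = 1/5. Cover (s + 3), s=-3: Q = 4/[(-3 - 2)(-3 + 2)] = 4/5. Cover (s + 2), s=-2: R = 4/[(-2 - 2)(-2 + 3)] = -1.
Result: (1/5)/(s - 2) + (4/5)/(s + 3) - 1/(s + 2)


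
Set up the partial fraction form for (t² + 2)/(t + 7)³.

Repeated linear factor (power 3): P/(t + 7) + Q/(t + 7)² + R/(t + 7)³


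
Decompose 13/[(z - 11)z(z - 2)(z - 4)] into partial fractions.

Using Heaviside cover-up: (13/693)/(z - 11) - (13/88)/z + (13/36)/(z - 2) - (13/56)/(z - 4)


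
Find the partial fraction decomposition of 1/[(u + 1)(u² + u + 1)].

Cover-up at u = -1: P = 1/((-1)² + 1·(-1) + 1) = 1. Then Q = -P = -1, R = -P·(1 - 1) = 0
Result: 1/(u + 1) - (u)/(u² + u + 1)


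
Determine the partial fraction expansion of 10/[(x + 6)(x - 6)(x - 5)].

Using cover-up method: A = 5/66, B = 5/6, C = -10/11
Result: (5/66)/(x + 6) + (5/6)/(x - 6) - (10/11)/(x - 5)


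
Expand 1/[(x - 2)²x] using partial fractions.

Cover-up at x=0: R = 1/(0 - 2)² = 1/4. Cover-up at x=2: Q = 1/(2 - 0) = 1/2. Comparing x² coeff: P = -R = -1/4
Result: (-1/4)/(x - 2) + (1/2)/(x - 2)² + (1/4)/x


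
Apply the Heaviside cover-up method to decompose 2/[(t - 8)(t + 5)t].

Cover (t - 8), t=8: P = 2/[(8 + 5)(8 - 0)] = 1/52. Cover (t + 5), t=-5: Q = 2/[(-5 - 8)(-5 - 0)] = 2/65. Cover t, t=0: R = 2/[(0 - 8)(0 + 5)] = -1/20.
Result: (1/52)/(t - 8) + (2/65)/(t + 5) - (1/20)/t


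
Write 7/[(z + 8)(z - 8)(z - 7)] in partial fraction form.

Using cover-up method: α = 7/240, β = 7/16, γ = -7/15
Result: (7/240)/(z + 8) + (7/16)/(z - 8) - (7/15)/(z - 7)


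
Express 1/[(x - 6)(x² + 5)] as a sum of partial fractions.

Cover-up at x = 6: α = 1/(6² + 5) = 1/41. Then β = -α = -1/41, γ = -α·(0 + 6) = -6/41
Result: (1/41)/(x - 6) - ((1/41)x + 6/41)/(x² + 5)


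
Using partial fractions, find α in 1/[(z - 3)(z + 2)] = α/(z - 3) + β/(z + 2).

Cover-up at z = 3: α = 1/(3 + 2) = 1/5


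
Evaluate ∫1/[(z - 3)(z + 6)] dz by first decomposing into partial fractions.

Decompose: 1/[(z - 3)(z + 6)] = (1/9)/(z - 3) - (1/9)/(z + 6). Integrate each term: (1/9) ln|(z - 3)| - (1/9) ln|(z + 6)| + C


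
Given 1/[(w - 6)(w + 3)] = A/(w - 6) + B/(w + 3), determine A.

Cover-up at w = 6: A = 1/(6 + 3) = 1/9


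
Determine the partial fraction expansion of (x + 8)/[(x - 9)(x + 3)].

At x=9: α = (1·9 + 8)/(9 + 3) = 17/12. At x=-3: β = (1·(-3) + 8)/(-3 - 9) = -5/12
Result: (17/12)/(x - 9) - (5/12)/(x + 3)


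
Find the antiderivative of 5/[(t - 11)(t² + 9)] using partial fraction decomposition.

Cover-up at t=11: P = 5/(11²+9) = 1/26. Coeff matching: Q = -1/26, R = -11/26. Decomposition: (1/26)/(t - 11) - ((1/26)t + 11/26)/(t² + 9). Integrate: linear → ln, quadratic → (1/2)ln + arctan: (1/26) ln|(t - 11)| - (1/52) ln(t² + 9) - (11/78) arctan(t/3) + C


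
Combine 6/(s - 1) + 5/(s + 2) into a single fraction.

Common denominator (s - 1)(s + 2). Numerator: 6(s + 2) + 5(s - 1) = (6s + 12) + (5s - 5) = 11s + 7
Result: (11s + 7)/[(s - 1)(s + 2)]


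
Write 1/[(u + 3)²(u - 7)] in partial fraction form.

Cover-up at u=7: C = 1/(7 + 3)² = 1/100. Cover-up at u=-3: B = 1/(-3 - 7) = -1/10. Comparing u² coeff: A = -C = -1/100
Result: (-1/100)/(u + 3) - (1/10)/(u + 3)² + (1/100)/(u - 7)


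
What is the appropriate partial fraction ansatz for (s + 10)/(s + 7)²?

Repeated linear factor: α/(s + 7) + β/(s + 7)²


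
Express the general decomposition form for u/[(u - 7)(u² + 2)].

Linear + irreducible quadratic: P/(u - 7) + (Qu + R)/(u² + 2)


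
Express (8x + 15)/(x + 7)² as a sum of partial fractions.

(8x + 15) = α(x + 7) + β. At x = -7: β = 8·(-7) + 15 = -41. Coeff of x: α = 8
Result: 8/(x + 7) - 41/(x + 7)²


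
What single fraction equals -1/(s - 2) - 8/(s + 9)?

Common denominator (s - 2)(s + 9). Numerator: -1(s + 9) - 8(s - 2) = (-s - 9) - (8s - 16) = -9s + 7
Result: (-9s + 7)/[(s - 2)(s + 9)]


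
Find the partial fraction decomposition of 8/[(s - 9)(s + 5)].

8/(s - 9)(s + 5) = A/(s - 9) + B/(s + 5). A = 8/(9 + 5) = 4/7, B = 8/(-5 - 9) = -4/7
Result: (4/7)/(s - 9) - (4/7)/(s + 5)


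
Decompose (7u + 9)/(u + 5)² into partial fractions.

(7u + 9) = P(u + 5) + Q. At u = -5: Q = 7·(-5) + 9 = -26. Coeff of u: P = 7
Result: 7/(u + 5) - 26/(u + 5)²


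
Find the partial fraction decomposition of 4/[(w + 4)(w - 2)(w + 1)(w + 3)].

Using Heaviside cover-up: (-2/9)/(w + 4) + (2/45)/(w - 2) - (2/9)/(w + 1) + (2/5)/(w + 3)


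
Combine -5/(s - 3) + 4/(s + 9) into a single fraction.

Common denominator (s - 3)(s + 9). Numerator: -5(s + 9) + 4(s - 3) = (-5s - 45) + (4s - 12) = -s - 57
Result: (-s - 57)/[(s - 3)(s + 9)]


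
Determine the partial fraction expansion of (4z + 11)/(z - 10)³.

(4z + 11) = P(z - 10)² + Q(z - 10) + R. At z = 10: R = 4·10 + 11 = 51. Coefficients: P = 0, Q = 4
Result: 4/(z - 10)² + 51/(z - 10)³


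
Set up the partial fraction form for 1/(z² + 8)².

Repeated quadratic factor: (Az + B)/(z² + 8) + (Cz + D)/(z² + 8)²


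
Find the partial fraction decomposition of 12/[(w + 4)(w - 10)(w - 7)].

Using cover-up method: P = 6/77, Q = 2/7, R = -4/11
Result: (6/77)/(w + 4) + (2/7)/(w - 10) - (4/11)/(w - 7)


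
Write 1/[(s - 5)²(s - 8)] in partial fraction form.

Cover-up at s=8: C = 1/(8 - 5)² = 1/9. Cover-up at s=5: B = 1/(5 - 8) = -1/3. Comparing s² coeff: A = -C = -1/9
Result: (-1/9)/(s - 5) - (1/3)/(s - 5)² + (1/9)/(s - 8)


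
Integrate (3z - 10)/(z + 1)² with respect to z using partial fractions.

Decompose: A = 3, B = 3·(-1) - 10 = -13, so (3z - 10)/(z + 1)² = 3/(z + 1) - 13/(z + 1)². Integrate: ∫ A/(z + 1) dz = 3 ln|(z + 1)|; ∫ B/(z + 1)² dz = 13/(z + 1). Sum: 3 ln|(z + 1)| + 13/(z + 1) + C


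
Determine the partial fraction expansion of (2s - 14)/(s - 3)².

(2s - 14) = P(s - 3) + Q. At s = 3: Q = 2·3 - 14 = -8. Coeff of s: P = 2
Result: 2/(s - 3) - 8/(s - 3)²


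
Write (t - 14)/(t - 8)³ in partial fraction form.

(t - 14) = A(t - 8)² + B(t - 8) + C. At t = 8: C = 1·8 - 14 = -6. Coefficients: A = 0, B = 1
Result: 1/(t - 8)² - 6/(t - 8)³


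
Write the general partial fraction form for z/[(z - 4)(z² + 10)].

Linear + irreducible quadratic: α/(z - 4) + (βz + γ)/(z² + 10)


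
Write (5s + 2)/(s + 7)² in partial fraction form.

(5s + 2) = P(s + 7) + Q. At s = -7: Q = 5·(-7) + 2 = -33. Coeff of s: P = 5
Result: 5/(s + 7) - 33/(s + 7)²


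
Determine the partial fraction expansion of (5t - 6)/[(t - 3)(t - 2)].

At t=3: α = (5·3 - 6)/(3 - 2) = 9. At t=2: β = (5·2 - 6)/(2 - 3) = -4
Result: 9/(t - 3) - 4/(t - 2)


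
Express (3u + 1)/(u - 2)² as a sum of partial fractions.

(3u + 1) = A(u - 2) + B. At u = 2: B = 3·2 + 1 = 7. Coeff of u: A = 3
Result: 3/(u - 2) + 7/(u - 2)²


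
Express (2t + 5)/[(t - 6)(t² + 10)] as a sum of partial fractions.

At t=6: A = (2·6 + 5)/(6² + 10) = 17/46. B = -A = -17/46, C = 2 - 6·A = -5/23
Result: (17/46)/(t - 6) - ((17/46)t + 5/23)/(t² + 10)


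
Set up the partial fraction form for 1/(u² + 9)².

Repeated quadratic factor: (Au + B)/(u² + 9) + (Cu + D)/(u² + 9)²
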